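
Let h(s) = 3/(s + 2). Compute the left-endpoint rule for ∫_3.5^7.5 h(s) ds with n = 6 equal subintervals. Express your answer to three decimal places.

1.719

Δs = (7.5 − 3.5)/6 = 2/3.
Left endpoints: 3.5, 25/6, 29/6, 5.5, 37/6, 41/6.
h(3.5) = 6/11, h(25/6) = 18/37, h(29/6) = 18/41, h(5.5) = 0.4, h(37/6) = 18/49, h(41/6) = 18/53.
Sum = Δs · [h(3.5) + h(25/6) + h(29/6) + ...].
Sum ≈ 1.719.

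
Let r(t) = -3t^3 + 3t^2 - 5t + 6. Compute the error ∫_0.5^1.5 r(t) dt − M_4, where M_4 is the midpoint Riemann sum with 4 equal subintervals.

Exact integral: ∫_0.5^1.5 r(t) dt = 0.5.
M_4 = 0.53125.
Error = 0.5 − 0.53125 = -0.03125.

-0.03125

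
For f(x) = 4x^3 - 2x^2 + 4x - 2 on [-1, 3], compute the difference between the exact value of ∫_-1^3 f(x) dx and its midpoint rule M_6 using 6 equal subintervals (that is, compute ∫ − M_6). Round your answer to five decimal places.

1.48148

Exact integral: ∫_-1^3 f(x) dx ≈ 69.3333333.
M_6 ≈ 67.8518519.
Error ≈ 69.3333333 − 67.8518519 ≈ 1.48148.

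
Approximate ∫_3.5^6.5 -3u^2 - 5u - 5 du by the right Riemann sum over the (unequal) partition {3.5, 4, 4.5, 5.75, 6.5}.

Subinterval widths: 0.5, 0.5, 1.25, 0.75.
Right endpoints: 4, 4.5, 5.75, 6.5.
f(4) = -73, f(4.5) = -88.25, f(5.75) = -132.9375, f(6.5) = -164.25.
Sum = Σ Δu_i · f(u_i).
Sum = -369.984375.

-369.984375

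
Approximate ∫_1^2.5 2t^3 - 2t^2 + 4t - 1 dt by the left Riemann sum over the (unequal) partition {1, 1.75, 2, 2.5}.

Subinterval widths: 0.75, 0.25, 0.5.
Left endpoints: 1, 1.75, 2.
f(1) = 3, f(1.75) = 10.59375, f(2) = 15.
Sum = Σ Δt_i · f(t_i).
Sum = 12.3984375.

12.3984375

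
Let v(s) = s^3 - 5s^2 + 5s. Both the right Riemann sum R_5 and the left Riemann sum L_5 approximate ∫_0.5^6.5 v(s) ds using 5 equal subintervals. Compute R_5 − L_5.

R_5 = 158.37.
L_5 = 44.97.
R_5 − L_5 = 113.4.

113.4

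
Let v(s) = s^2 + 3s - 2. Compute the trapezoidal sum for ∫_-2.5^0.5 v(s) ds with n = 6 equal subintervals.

Δs = (0.5 − (-2.5))/6 = 0.5.
v(-2.5) = -3.25, v(-2) = -4, v(-1.5) = -4.25, v(-1) = -4, v(-0.5) = -3.25, v(0) = -2, v(0.5) = -0.25.
T_6 = (Δs/2)·[v(s_0) + 2v(s_1) + ... + 2v(s_{5}) + v(s_6)].
Sum = -9.625.

-9.625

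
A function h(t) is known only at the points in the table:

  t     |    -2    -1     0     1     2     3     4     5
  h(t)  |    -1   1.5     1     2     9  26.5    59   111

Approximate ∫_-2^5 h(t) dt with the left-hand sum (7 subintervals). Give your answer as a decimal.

Δt = 1.
Sum = 1·[(-1) + 1.5 + 1 + 2 + 9 + 26.5 + 59] = 98.

98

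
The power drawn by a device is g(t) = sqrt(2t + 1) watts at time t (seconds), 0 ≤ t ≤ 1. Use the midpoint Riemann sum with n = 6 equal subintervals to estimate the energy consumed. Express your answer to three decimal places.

Δt = (1 − 0)/6 = 1/6.
Midpoints: 1/12, 0.25, 5/12, 7/12, 0.75, 11/12.
g(1/12) ≈ 1.080, g(0.25) ≈ 1.225, g(5/12) ≈ 1.354, g(7/12) ≈ 1.472, g(0.75) ≈ 1.581, g(11/12) ≈ 1.683.
Sum = Δt · [g(1/12) + g(0.25) + g(5/12) + ...].
Sum ≈ 1.399.

1.399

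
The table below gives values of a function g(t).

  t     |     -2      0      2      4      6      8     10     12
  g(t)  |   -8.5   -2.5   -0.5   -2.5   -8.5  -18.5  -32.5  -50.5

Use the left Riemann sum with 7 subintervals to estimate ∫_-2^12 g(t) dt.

Δt = 2.
Sum = 2·[(-8.5) + (-2.5) + (-0.5) + (-2.5) + (-8.5) + (-18.5) + (-32.5)] = -147.

-147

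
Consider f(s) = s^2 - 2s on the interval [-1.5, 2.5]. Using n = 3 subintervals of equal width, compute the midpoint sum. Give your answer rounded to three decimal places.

Δs = (2.5 − (-1.5))/3 = 4/3.
Midpoints: -5/6, 0.5, 11/6.
f(-5/6) = 85/36, f(0.5) = -0.75, f(11/6) = -11/36.
Sum = Δs · [f(-5/6) + f(0.5) + f(11/6)].
Sum ≈ 1.741.

1.741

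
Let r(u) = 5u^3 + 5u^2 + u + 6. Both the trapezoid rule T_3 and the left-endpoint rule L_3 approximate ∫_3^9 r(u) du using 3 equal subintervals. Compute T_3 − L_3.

3876

T_3 = 9722.
L_3 = 5846.
T_3 − L_3 = 3876.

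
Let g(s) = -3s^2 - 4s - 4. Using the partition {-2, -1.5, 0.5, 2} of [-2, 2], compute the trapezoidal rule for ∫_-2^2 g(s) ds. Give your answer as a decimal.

-37.75

Subinterval widths: 0.5, 2, 1.5.
g(-2) = -8, g(-1.5) = -4.75, g(0.5) = -6.75, g(2) = -24.
On each subinterval the trapezoid contributes (Δs_i/2)·[g(s_{i-1}) + g(s_i)].
Sum = -37.75.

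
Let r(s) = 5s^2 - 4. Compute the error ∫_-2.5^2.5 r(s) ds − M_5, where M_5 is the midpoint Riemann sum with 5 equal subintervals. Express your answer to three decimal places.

Exact integral: ∫_-2.5^2.5 r(s) ds ≈ 32.08333.
M_5 = 30.
Error ≈ 32.08333 − 30 ≈ 2.083.

2.083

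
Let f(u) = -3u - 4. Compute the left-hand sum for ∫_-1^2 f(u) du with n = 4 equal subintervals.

-13.125

Δu = (2 − (-1))/4 = 0.75.
Left endpoints: -1, -0.25, 0.5, 1.25.
f(-1) = -1, f(-0.25) = -3.25, f(0.5) = -5.5, f(1.25) = -7.75.
Sum = Δu · [f(-1) + f(-0.25) + f(0.5) + f(1.25)].
Sum = -13.125.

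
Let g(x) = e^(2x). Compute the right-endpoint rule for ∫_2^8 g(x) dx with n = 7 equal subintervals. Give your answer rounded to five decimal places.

Δx = (8 − 2)/7 = 6/7.
Right endpoints: 20/7, 26/7, 32/7, 38/7, 44/7, 50/7, 8.
g(20/7) ≈ 303.16758, g(26/7) ≈ 1683.40100, g(32/7) ≈ 9347.43397, g(38/7) ≈ 51903.57022, g(44/7) ≈ 288205.36313, g(50/7) ≈ 1600320.18964, g(8) ≈ 8886110.52051.
Sum = Δx · [g(20/7) + g(26/7) + g(32/7) + ...].
Sum ≈ 9289605.98232.

9289605.98232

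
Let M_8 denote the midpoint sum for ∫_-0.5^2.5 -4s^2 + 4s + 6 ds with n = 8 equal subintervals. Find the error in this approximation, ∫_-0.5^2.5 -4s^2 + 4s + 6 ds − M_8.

Exact integral: ∫_-0.5^2.5 f(s) ds = 9.
M_8 = 9.140625.
Error = 9 − 9.140625 = -0.140625.

-0.140625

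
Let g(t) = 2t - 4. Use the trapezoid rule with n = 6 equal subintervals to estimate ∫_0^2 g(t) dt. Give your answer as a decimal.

Δt = (2 − 0)/6 = 1/3.
g(0) = -4, g(1/3) = -10/3, g(2/3) = -8/3, g(1) = -2, g(4/3) = -4/3, g(5/3) = -2/3, g(2) = 0.
T_6 = (Δt/2)·[g(t_0) + 2g(t_1) + ... + 2g(t_{5}) + g(t_6)].
Sum = -4.

-4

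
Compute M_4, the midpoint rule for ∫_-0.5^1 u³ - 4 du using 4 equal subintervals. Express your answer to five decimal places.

-5.77881

Δu = (1 − (-0.5))/4 = 0.375.
Midpoints: -0.3125, 0.0625, 0.4375, 0.8125.
f(-0.3125) = -16509/4096, f(0.0625) = -16383/4096, f(0.4375) = -16041/4096, f(0.8125) = -14187/4096.
Sum = Δu · [f(-0.3125) + f(0.0625) + f(0.4375) + f(0.8125)].
Sum ≈ -5.77881.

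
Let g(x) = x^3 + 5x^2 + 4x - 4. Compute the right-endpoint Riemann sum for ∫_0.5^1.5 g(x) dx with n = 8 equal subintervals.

7.765625

Δx = (1.5 − 0.5)/8 = 0.125.
Right endpoints: 0.625, 0.75, 0.875, 1, 1.125, 1.25, 1.375, 1.5.
g(0.625) = 357/512, g(0.75) = 2.234375, g(0.875) = 2047/512, g(1) = 6, g(1.125) = 4225/512, g(1.25) = 10.765625, g(1.375) = 6939/512, g(1.5) = 16.625.
Sum = Δx · [g(0.625) + g(0.75) + g(0.875) + ...].
Sum = 7.765625.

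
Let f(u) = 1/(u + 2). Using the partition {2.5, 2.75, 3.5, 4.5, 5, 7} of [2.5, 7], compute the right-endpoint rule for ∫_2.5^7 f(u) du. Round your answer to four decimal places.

0.6365

Subinterval widths: 0.25, 0.75, 1, 0.5, 2.
Right endpoints: 2.75, 3.5, 4.5, 5, 7.
f(2.75) = 4/19, f(3.5) = 2/11, f(4.5) = 2/13, f(5) = 1/7, f(7) = 1/9.
Sum = Σ Δu_i · f(u_i).
Sum ≈ 0.6365.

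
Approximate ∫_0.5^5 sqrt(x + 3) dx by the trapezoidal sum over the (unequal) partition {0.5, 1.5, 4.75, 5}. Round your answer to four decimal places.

Subinterval widths: 1, 3.25, 0.25.
f(0.5) ≈ 1.8708, f(1.5) ≈ 2.1213, f(4.75) ≈ 2.7839, f(5) ≈ 2.8284.
On each subinterval the trapezoid contributes (Δx_i/2)·[f(x_{i-1}) + f(x_i)].
Sum ≈ 10.6686.

10.6686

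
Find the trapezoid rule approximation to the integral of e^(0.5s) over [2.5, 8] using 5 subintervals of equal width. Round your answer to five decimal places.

Δs = (8 − 2.5)/5 = 1.1.
f(2.5) ≈ 3.49034, f(3.6) ≈ 6.04965, f(4.7) ≈ 10.48557, f(5.8) ≈ 18.17415, f(6.9) ≈ 31.50039, f(8) ≈ 54.59815.
T_5 = (Δs/2)·[f(s_0) + 2f(s_1) + ... + 2f(s_{4}) + f(s_5)].
Sum ≈ 104.77940.

104.77940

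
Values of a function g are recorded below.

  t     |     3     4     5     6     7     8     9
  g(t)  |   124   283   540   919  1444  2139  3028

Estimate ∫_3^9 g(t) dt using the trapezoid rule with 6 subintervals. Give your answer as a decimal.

Δt = 1.
T_6 = (1/2)·[124 + 2·283 + 2·540 + 2·919 + 2·1444 + 2·2139 + 3028] = 6901.

6901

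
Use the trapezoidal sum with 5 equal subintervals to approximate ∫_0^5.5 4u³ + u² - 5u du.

Δu = (5.5 − 0)/5 = 1.1.
f(0) = 0, f(1.1) = 1.034, f(2.2) = 36.432, f(3.3) = 138.138, f(4.4) = 338.096, f(5.5) = 668.25.
T_5 = (Δu/2)·[f(u_0) + 2f(u_1) + ... + 2f(u_{4}) + f(u_5)].
Sum = 932.6075.

932.6075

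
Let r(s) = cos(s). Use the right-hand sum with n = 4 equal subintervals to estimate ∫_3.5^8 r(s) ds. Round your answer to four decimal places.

1.6406

Δs = (8 − 3.5)/4 = 1.125.
Right endpoints: 4.625, 5.75, 6.875, 8.
r(4.625) ≈ -0.0873, r(5.75) ≈ 0.8612, r(6.875) ≈ 0.8299, r(8) ≈ -0.1455.
Sum = Δs · [r(4.625) + r(5.75) + r(6.875) + r(8)].
Sum ≈ 1.6406.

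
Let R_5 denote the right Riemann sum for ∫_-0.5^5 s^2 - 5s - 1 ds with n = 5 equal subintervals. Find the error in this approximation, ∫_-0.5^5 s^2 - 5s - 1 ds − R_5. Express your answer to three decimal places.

0.403

Exact integral: ∫_-0.5^5 f(s) ds ≈ -25.66667.
R_5 = -26.07.
Error ≈ -25.66667 − (-26.07) ≈ 0.403.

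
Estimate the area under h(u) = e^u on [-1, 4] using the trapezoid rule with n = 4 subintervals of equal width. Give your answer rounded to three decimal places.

Δu = (4 − (-1))/4 = 1.25.
h(-1) ≈ 0.368, h(0.25) ≈ 1.284, h(1.5) ≈ 4.482, h(2.75) ≈ 15.643, h(4) ≈ 54.598.
T_4 = (Δu/2)·[h(u_0) + 2h(u_1) + 2h(u_2) + 2h(u_3) + h(u_4)].
Sum ≈ 61.114.

61.114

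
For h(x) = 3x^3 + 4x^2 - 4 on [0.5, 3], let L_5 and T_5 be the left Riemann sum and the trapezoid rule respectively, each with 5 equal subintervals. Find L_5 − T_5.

-28.90625

L_5 = 59.6875.
T_5 = 88.59375.
L_5 − T_5 = -28.90625.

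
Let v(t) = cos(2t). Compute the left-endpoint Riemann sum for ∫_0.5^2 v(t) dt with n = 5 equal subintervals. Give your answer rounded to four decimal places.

Δt = (2 − 0.5)/5 = 0.3.
Left endpoints: 0.5, 0.8, 1.1, 1.4, 1.7.
v(0.5) ≈ 0.5403, v(0.8) ≈ -0.0292, v(1.1) ≈ -0.5885, v(1.4) ≈ -0.9422, v(1.7) ≈ -0.9668.
Sum = Δt · [v(0.5) + v(0.8) + v(1.1) + v(1.4) + v(1.7)].
Sum ≈ -0.5959.

-0.5959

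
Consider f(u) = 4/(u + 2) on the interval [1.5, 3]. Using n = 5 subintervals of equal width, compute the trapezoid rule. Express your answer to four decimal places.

1.4279

Δu = (3 − 1.5)/5 = 0.3.
f(1.5) = 8/7, f(1.8) = 20/19, f(2.1) = 40/41, f(2.4) = 10/11, f(2.7) = 40/47, f(3) = 0.8.
T_5 = (Δu/2)·[f(u_0) + 2f(u_1) + ... + 2f(u_{4}) + f(u_5)].
Sum ≈ 1.4279.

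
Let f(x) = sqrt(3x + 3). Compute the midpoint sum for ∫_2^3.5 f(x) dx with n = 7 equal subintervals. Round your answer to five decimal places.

5.02288

Δx = (3.5 − 2)/7 = 3/14.
Midpoints: 59/28, 65/28, 71/28, 2.75, 83/28, 89/28, 95/28.
f(59/28) ≈ 3.05310, f(65/28) ≈ 3.15663, f(71/28) ≈ 3.25686, f(2.75) ≈ 3.35410, f(83/28) ≈ 3.44860, f(89/28) ≈ 3.54058, f(95/28) ≈ 3.63023.
Sum = Δx · [f(59/28) + f(65/28) + f(71/28) + ...].
Sum ≈ 5.02288.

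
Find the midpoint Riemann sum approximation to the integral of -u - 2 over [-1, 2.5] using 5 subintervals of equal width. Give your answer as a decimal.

-9.625

Δu = (2.5 − (-1))/5 = 0.7.
Midpoints: -0.65, 0.05, 0.75, 1.45, 2.15.
f(-0.65) = -1.35, f(0.05) = -2.05, f(0.75) = -2.75, f(1.45) = -3.45, f(2.15) = -4.15.
Sum = Δu · [f(-0.65) + f(0.05) + f(0.75) + f(1.45) + f(2.15)].
Sum = -9.625.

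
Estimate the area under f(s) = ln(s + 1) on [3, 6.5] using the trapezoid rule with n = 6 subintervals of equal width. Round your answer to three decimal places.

6.063

Δs = (6.5 − 3)/6 = 7/12.
f(3) ≈ 1.386, f(43/12) ≈ 1.522, f(25/6) ≈ 1.642, f(4.75) ≈ 1.749, f(16/3) ≈ 1.846, f(71/12) ≈ 1.934, f(6.5) ≈ 2.015.
T_6 = (Δs/2)·[f(s_0) + 2f(s_1) + ... + 2f(s_{5}) + f(s_6)].
Sum ≈ 6.063.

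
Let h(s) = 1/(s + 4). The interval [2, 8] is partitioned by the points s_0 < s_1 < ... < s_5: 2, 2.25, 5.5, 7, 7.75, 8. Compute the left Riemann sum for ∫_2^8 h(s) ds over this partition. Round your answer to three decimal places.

Subinterval widths: 0.25, 3.25, 1.5, 0.75, 0.25.
Left endpoints: 2, 2.25, 5.5, 7, 7.75.
h(2) = 1/6, h(2.25) = 0.16, h(5.5) = 2/19, h(7) = 1/11, h(7.75) = 4/47.
Sum = Σ Δs_i · h(s_i).
Sum ≈ 0.809.

0.809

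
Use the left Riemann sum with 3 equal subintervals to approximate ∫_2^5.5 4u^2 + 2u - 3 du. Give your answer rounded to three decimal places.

164.759

Δu = (5.5 − 2)/3 = 7/6.
Left endpoints: 2, 19/6, 13/3.
f(2) = 17, f(19/6) = 391/9, f(13/3) = 727/9.
Sum = Δu · [f(2) + f(19/6) + f(13/3)].
Sum ≈ 164.759.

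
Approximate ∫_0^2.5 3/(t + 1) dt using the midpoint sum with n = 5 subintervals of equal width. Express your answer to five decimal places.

Δt = (2.5 − 0)/5 = 0.5.
Midpoints: 0.25, 0.75, 1.25, 1.75, 2.25.
f(0.25) = 2.4, f(0.75) = 12/7, f(1.25) = 4/3, f(1.75) = 12/11, f(2.25) = 12/13.
Sum = Δt · [f(0.25) + f(0.75) + f(1.25) + f(1.75) + f(2.25)].
Sum ≈ 3.73080.

3.73080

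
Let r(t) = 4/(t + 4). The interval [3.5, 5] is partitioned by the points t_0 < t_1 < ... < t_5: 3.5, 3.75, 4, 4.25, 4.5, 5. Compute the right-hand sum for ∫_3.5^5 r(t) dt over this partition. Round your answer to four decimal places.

0.7151

Subinterval widths: 0.25, 0.25, 0.25, 0.25, 0.5.
Right endpoints: 3.75, 4, 4.25, 4.5, 5.
r(3.75) = 16/31, r(4) = 0.5, r(4.25) = 16/33, r(4.5) = 8/17, r(5) = 4/9.
Sum = Σ Δt_i · r(t_i).
Sum ≈ 0.7151.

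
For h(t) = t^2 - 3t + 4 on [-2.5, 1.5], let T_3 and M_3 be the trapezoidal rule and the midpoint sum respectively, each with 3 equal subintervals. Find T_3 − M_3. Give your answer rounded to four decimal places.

T_3 ≈ 29.518519.
M_3 ≈ 27.740741.
T_3 − M_3 ≈ 1.7778.

1.7778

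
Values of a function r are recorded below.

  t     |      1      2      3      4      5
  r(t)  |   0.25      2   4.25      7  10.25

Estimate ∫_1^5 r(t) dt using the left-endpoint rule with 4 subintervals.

13.5

Δt = 1.
Sum = 1·[0.25 + 2 + 4.25 + 7] = 13.5.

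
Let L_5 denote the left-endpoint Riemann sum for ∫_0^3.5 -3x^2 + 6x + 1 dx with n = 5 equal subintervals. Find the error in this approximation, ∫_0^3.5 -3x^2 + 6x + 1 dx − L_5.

-4.655

Exact integral: ∫_0^3.5 f(x) dx = -2.625.
L_5 = 2.03.
Error = -2.625 − 2.03 = -4.655.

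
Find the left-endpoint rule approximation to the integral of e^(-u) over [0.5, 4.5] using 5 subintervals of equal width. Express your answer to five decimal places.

0.86501

Δu = (4.5 − 0.5)/5 = 0.8.
Left endpoints: 0.5, 1.3, 2.1, 2.9, 3.7.
f(0.5) ≈ 0.60653, f(1.3) ≈ 0.27253, f(2.1) ≈ 0.12246, f(2.9) ≈ 0.05502, f(3.7) ≈ 0.02472.
Sum = Δu · [f(0.5) + f(1.3) + f(2.1) + f(2.9) + f(3.7)].
Sum ≈ 0.86501.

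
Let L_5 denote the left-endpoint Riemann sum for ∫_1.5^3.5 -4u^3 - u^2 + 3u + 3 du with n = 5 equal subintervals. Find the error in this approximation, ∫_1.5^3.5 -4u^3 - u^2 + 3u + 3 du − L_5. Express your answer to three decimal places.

-30.747

Exact integral: ∫_1.5^3.5 f(u) du ≈ -137.16667.
L_5 = -106.42.
Error ≈ -137.16667 − (-106.42) ≈ -30.747.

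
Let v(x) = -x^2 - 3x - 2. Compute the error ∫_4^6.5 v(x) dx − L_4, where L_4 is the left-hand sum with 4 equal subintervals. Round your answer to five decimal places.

Exact integral: ∫_4^6.5 v(x) dx ≈ -114.5833333.
L_4 = -104.19921875.
Error ≈ -114.5833333 − (-104.19921875) ≈ -10.38411.

-10.38411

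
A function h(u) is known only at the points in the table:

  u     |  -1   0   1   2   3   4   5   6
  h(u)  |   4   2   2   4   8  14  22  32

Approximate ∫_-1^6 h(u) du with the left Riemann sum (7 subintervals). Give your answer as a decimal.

56

Δu = 1.
Sum = 1·[4 + 2 + 2 + 4 + 8 + 14 + 22] = 56.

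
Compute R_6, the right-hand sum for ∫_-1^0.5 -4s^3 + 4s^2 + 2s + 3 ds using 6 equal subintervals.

Δs = (0.5 − (-1))/6 = 0.25.
Right endpoints: -0.75, -0.5, -0.25, 0, 0.25, 0.5.
f(-0.75) = 5.4375, f(-0.5) = 3.5, f(-0.25) = 2.8125, f(0) = 3, f(0.25) = 3.6875, f(0.5) = 4.5.
Sum = Δs · [f(-0.75) + f(-0.5) + f(-0.25) + ...].
Sum = 5.734375.

5.734375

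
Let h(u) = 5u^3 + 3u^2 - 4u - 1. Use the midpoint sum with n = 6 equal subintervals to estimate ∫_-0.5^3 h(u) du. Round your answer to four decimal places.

Δu = (3 − (-0.5))/6 = 7/12.
Midpoints: -5/24, 0.375, 23/24, 37/24, 2.125, 65/24.
h(-5/24) = -1129/13824, h(0.375) = -929/512, h(23/24) = 32107/13824, h(37/24) = 252761/13824, h(2.125) = 26637/512, h(65/24) = 1513741/13824.
Sum = Δu · [h(-5/24) + h(0.375) + h(23/24) + ...].
Sum ≈ 105.1382.

105.1382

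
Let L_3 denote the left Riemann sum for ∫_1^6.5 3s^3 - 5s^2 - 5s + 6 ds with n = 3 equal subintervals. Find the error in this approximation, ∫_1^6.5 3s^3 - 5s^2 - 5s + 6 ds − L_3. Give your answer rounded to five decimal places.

449.61863

Exact integral: ∫_1^6.5 f(s) ds ≈ 811.8802083.
L_3 ≈ 362.2615741.
Error ≈ 811.8802083 − 362.2615741 ≈ 449.61863.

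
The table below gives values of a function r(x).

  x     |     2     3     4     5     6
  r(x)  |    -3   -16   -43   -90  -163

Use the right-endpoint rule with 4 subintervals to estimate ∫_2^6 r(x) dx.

Δx = 1.
Sum = 1·[(-16) + (-43) + (-90) + (-163)] = -312.

-312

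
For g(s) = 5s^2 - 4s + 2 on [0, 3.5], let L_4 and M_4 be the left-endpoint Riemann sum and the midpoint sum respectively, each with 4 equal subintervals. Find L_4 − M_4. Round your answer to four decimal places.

L_4 = 35.51953125.
M_4 ≈ 52.841797.
L_4 − M_4 ≈ -17.3223.

-17.3223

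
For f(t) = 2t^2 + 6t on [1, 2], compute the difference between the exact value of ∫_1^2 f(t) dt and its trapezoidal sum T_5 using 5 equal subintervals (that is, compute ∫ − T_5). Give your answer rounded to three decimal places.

Exact integral: ∫_1^2 f(t) dt ≈ 13.66667.
T_5 = 13.68.
Error ≈ 13.66667 − 13.68 ≈ -0.013.

-0.013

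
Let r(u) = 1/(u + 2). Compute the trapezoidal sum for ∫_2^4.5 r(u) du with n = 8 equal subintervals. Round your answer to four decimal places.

0.4858

Δu = (4.5 − 2)/8 = 0.3125.
r(2) = 0.25, r(2.3125) = 16/69, r(2.625) = 8/37, r(2.9375) = 16/79, r(3.25) = 4/21, r(3.5625) = 16/89, r(3.875) = 8/47, r(4.1875) = 16/99, r(4.5) = 2/13.
T_8 = (Δu/2)·[r(u_0) + 2r(u_1) + ... + 2r(u_{7}) + r(u_8)].
Sum ≈ 0.4858.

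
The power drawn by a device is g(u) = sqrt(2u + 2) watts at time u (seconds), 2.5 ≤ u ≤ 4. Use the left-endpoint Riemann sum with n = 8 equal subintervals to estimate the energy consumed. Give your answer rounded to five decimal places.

Δu = (4 − 2.5)/8 = 0.1875.
Left endpoints: 2.5, 2.6875, 2.875, 3.0625, 3.25, 3.4375, 3.625, 3.8125.
g(2.5) ≈ 2.64575, g(2.6875) ≈ 2.71570, g(2.875) ≈ 2.78388, g(3.0625) ≈ 2.85044, g(3.25) ≈ 2.91548, g(3.4375) ≈ 2.97909, g(3.625) ≈ 3.04138, g(3.8125) ≈ 3.10242.
Sum = Δu · [g(2.5) + g(2.6875) + g(2.875) + ...].
Sum ≈ 4.31890.

4.31890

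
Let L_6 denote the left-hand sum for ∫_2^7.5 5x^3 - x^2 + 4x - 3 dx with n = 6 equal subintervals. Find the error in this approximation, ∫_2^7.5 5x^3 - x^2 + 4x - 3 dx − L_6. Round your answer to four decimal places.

880.4886

Exact integral: ∫_2^7.5 f(x) dx ≈ 3885.119792.
L_6 ≈ 3004.631221.
Error ≈ 3885.119792 − 3004.631221 ≈ 880.4886.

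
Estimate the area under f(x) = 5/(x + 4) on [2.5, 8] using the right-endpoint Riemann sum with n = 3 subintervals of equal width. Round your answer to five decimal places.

Δx = (8 − 2.5)/3 = 11/6.
Right endpoints: 13/3, 37/6, 8.
f(13/3) = 0.6, f(37/6) = 30/61, f(8) = 5/12.
Sum = Δx · [f(13/3) + f(37/6) + f(8)].
Sum ≈ 2.76553.

2.76553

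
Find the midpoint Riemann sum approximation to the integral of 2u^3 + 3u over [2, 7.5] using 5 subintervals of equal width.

1636.600625

Δu = (7.5 − 2)/5 = 1.1.
Midpoints: 2.55, 3.65, 4.75, 5.85, 6.95.
f(2.55) = 40.81275, f(3.65) = 108.20425, f(4.75) = 228.59375, f(5.85) = 417.95325, f(6.95) = 692.25475.
Sum = Δu · [f(2.55) + f(3.65) + f(4.75) + f(5.85) + f(6.95)].
Sum = 1636.600625.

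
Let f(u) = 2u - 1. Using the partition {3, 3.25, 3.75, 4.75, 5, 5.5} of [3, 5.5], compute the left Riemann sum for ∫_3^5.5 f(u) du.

Subinterval widths: 0.25, 0.5, 1, 0.25, 0.5.
Left endpoints: 3, 3.25, 3.75, 4.75, 5.
f(3) = 5, f(3.25) = 5.5, f(3.75) = 6.5, f(4.75) = 8.5, f(5) = 9.
Sum = Σ Δu_i · f(u_i).
Sum = 17.125.

17.125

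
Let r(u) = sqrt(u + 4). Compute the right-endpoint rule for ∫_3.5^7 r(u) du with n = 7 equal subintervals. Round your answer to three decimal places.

10.773

Δu = (7 − 3.5)/7 = 0.5.
Right endpoints: 4, 4.5, 5, 5.5, 6, 6.5, 7.
r(4) ≈ 2.828, r(4.5) ≈ 2.915, r(5) ≈ 3.000, r(5.5) ≈ 3.082, r(6) ≈ 3.162, r(6.5) ≈ 3.240, r(7) ≈ 3.317.
Sum = Δu · [r(4) + r(4.5) + r(5) + ...].
Sum ≈ 10.773.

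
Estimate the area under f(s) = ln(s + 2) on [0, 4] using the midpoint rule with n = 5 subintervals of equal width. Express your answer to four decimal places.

Δs = (4 − 0)/5 = 0.8.
Midpoints: 0.4, 1.2, 2, 2.8, 3.6.
f(0.4) ≈ 0.8755, f(1.2) ≈ 1.1632, f(2) ≈ 1.3863, f(2.8) ≈ 1.5686, f(3.6) ≈ 1.7228.
Sum = Δs · [f(0.4) + f(1.2) + f(2) + f(2.8) + f(3.6)].
Sum ≈ 5.3730.

5.3730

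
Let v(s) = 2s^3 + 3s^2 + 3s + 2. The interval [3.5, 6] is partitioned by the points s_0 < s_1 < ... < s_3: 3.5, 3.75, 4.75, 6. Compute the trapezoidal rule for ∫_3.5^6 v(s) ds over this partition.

803.0078125

Subinterval widths: 0.25, 1, 1.25.
v(3.5) = 135, v(3.75) = 160.90625, v(4.75) = 298.28125, v(6) = 560.
On each subinterval the trapezoid contributes (Δs_i/2)·[v(s_{i-1}) + v(s_i)].
Sum = 803.0078125.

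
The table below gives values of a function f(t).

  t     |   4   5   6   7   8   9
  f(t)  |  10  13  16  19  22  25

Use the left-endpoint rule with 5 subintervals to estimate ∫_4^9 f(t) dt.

Δt = 1.
Sum = 1·[10 + 13 + 16 + 19 + 22] = 80.

80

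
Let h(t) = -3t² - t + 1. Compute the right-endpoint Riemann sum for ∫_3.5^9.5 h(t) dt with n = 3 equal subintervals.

Δt = (9.5 − 3.5)/3 = 2.
Right endpoints: 5.5, 7.5, 9.5.
h(5.5) = -95.25, h(7.5) = -175.25, h(9.5) = -279.25.
Sum = Δt · [h(5.5) + h(7.5) + h(9.5)].
Sum = -1099.5.

-1099.5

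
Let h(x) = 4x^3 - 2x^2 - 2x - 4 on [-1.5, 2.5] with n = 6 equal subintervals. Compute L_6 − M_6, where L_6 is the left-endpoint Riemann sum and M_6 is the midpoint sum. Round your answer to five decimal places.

-18.22222

L_6 ≈ -17.4814815.
M_6 ≈ 0.7407407.
L_6 − M_6 ≈ -18.22222.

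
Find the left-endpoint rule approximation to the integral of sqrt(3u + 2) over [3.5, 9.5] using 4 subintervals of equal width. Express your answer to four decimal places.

26.0917

Δu = (9.5 − 3.5)/4 = 1.5.
Left endpoints: 3.5, 5, 6.5, 8.
f(3.5) ≈ 3.5355, f(5) ≈ 4.1231, f(6.5) ≈ 4.6368, f(8) ≈ 5.0990.
Sum = Δu · [f(3.5) + f(5) + f(6.5) + f(8)].
Sum ≈ 26.0917.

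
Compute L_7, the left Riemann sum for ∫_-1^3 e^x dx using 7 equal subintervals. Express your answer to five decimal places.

14.61768

Δx = (3 − (-1))/7 = 4/7.
Left endpoints: -1, -3/7, 1/7, 5/7, 9/7, 13/7, 17/7.
f(-1) ≈ 0.36788, f(-3/7) ≈ 0.65144, f(1/7) ≈ 1.15356, f(5/7) ≈ 2.04273, f(9/7) ≈ 3.61725, f(13/7) ≈ 6.40541, f(17/7) ≈ 11.34267.
Sum = Δx · [f(-1) + f(-3/7) + f(1/7) + ...].
Sum ≈ 14.61768.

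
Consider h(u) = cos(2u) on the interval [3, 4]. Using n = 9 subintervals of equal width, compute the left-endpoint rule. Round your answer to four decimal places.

0.6932

Δu = (4 − 3)/9 = 1/9.
Left endpoints: 3, 28/9, 29/9, 10/3, 31/9, 32/9, 11/3, 34/9, 35/9.
h(3) ≈ 0.9602, h(28/9) ≈ 0.9981, h(29/9) ≈ 0.9870, h(10/3) ≈ 0.9274, h(31/9) ≈ 0.8221, h(32/9) ≈ 0.6764, h(11/3) ≈ 0.4974, h(34/9) ≈ 0.2940, h(35/9) ≈ 0.0761.
Sum = Δu · [h(3) + h(28/9) + h(29/9) + ...].
Sum ≈ 0.6932.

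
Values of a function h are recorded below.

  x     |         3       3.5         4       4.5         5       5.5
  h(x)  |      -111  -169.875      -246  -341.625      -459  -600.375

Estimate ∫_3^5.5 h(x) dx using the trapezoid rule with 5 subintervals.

-786.09375

Δx = 0.5.
T_5 = (0.5/2)·[(-111) + 2·(-169.875) + 2·(-246) + 2·(-341.625) + 2·(-459) + (-600.375)] = -786.09375.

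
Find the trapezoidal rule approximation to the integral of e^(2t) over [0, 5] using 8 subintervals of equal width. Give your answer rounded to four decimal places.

12410.6771

Δt = (5 − 0)/8 = 0.625.
f(0) ≈ 1.0000, f(0.625) ≈ 3.4903, f(1.25) ≈ 12.1825, f(1.875) ≈ 42.5211, f(2.5) ≈ 148.4132, f(3.125) ≈ 518.0128, f(3.75) ≈ 1808.0424, f(4.375) ≈ 6310.6881, f(5) ≈ 22026.4658.
T_8 = (Δt/2)·[f(t_0) + 2f(t_1) + ... + 2f(t_{7}) + f(t_8)].
Sum ≈ 12410.6771.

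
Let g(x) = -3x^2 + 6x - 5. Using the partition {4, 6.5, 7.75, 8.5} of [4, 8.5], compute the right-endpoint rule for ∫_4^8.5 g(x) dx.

Subinterval widths: 2.5, 1.25, 0.75.
Right endpoints: 6.5, 7.75, 8.5.
g(6.5) = -92.75, g(7.75) = -138.6875, g(8.5) = -170.75.
Sum = Σ Δx_i · g(x_i).
Sum = -533.296875.

-533.296875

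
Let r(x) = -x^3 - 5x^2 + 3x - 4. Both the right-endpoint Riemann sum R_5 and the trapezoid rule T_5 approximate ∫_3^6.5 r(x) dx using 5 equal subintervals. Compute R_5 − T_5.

-141.18125

R_5 = -949.5325.
T_5 = -808.35125.
R_5 − T_5 = -141.18125.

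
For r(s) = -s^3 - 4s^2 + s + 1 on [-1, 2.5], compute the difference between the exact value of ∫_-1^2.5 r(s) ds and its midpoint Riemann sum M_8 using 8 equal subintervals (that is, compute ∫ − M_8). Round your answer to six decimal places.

-0.348918

Exact integral: ∫_-1^2.5 r(s) ds ≈ -25.55729167.
M_8 ≈ -25.20837402.
Error ≈ -25.55729167 − (-25.20837402) ≈ -0.348918.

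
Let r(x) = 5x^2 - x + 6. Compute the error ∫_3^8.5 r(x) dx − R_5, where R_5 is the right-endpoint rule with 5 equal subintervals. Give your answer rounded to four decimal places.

Exact integral: ∫_3^8.5 r(x) dx ≈ 979.916667.
R_5 = 1156.375.
Error ≈ 979.916667 − 1156.375 ≈ -176.4583.

-176.4583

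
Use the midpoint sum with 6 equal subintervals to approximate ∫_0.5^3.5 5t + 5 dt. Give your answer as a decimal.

45

Δt = (3.5 − 0.5)/6 = 0.5.
Midpoints: 0.75, 1.25, 1.75, 2.25, 2.75, 3.25.
f(0.75) = 8.75, f(1.25) = 11.25, f(1.75) = 13.75, f(2.25) = 16.25, f(2.75) = 18.75, f(3.25) = 21.25.
Sum = Δt · [f(0.75) + f(1.25) + f(1.75) + ...].
Sum = 45.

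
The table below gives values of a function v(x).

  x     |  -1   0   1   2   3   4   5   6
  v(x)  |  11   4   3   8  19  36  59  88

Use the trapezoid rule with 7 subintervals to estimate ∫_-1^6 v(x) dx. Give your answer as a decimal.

178.5

Δx = 1.
T_7 = (1/2)·[11 + 2·4 + 2·3 + 2·8 + 2·19 + 2·36 + 2·59 + 88] = 178.5.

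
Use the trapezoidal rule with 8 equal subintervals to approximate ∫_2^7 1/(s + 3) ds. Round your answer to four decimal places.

0.6941

Δs = (7 − 2)/8 = 0.625.
f(2) = 0.2, f(2.625) = 8/45, f(3.25) = 0.16, f(3.875) = 8/55, f(4.5) = 2/15, f(5.125) = 8/65, f(5.75) = 4/35, f(6.375) = 8/75, f(7) = 0.1.
T_8 = (Δs/2)·[f(s_0) + 2f(s_1) + ... + 2f(s_{7}) + f(s_8)].
Sum ≈ 0.6941.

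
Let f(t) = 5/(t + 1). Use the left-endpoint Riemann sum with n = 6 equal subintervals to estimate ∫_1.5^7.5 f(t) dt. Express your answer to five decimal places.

Δt = (7.5 − 1.5)/6 = 1.
Left endpoints: 1.5, 2.5, 3.5, 4.5, 5.5, 6.5.
f(1.5) = 2, f(2.5) = 10/7, f(3.5) = 10/9, f(4.5) = 10/11, f(5.5) = 10/13, f(6.5) = 2/3.
Sum = Δt · [f(1.5) + f(2.5) + f(3.5) + ...].
Sum ≈ 6.88467.

6.88467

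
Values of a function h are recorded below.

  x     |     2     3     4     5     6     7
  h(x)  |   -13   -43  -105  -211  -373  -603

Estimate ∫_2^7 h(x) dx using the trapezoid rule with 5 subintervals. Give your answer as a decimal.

-1040

Δx = 1.
T_5 = (1/2)·[(-13) + 2·(-43) + 2·(-105) + 2·(-211) + 2·(-373) + (-603)] = -1040.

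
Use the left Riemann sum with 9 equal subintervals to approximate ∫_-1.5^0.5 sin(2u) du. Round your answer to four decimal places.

-0.8617

Δu = (0.5 − (-1.5))/9 = 2/9.
Left endpoints: -1.5, -23/18, -19/18, -5/6, -11/18, -7/18, -1/6, 1/18, 5/18.
f(-1.5) ≈ -0.1411, f(-23/18) ≈ -0.5531, f(-19/18) ≈ -0.8575, f(-5/6) ≈ -0.9954, f(-11/18) ≈ -0.9399, f(-7/18) ≈ -0.7017, f(-1/6) ≈ -0.3272, f(1/18) ≈ 0.1109, f(5/18) ≈ 0.5274.
Sum = Δu · [f(-1.5) + f(-23/18) + f(-19/18) + ...].
Sum ≈ -0.8617.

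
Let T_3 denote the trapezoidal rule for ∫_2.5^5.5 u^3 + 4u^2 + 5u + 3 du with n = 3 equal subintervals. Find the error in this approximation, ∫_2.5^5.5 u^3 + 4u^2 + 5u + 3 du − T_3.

-8

Exact integral: ∫_2.5^5.5 f(u) du = 489.
T_3 = 497.
Error = 489 − 497 = -8.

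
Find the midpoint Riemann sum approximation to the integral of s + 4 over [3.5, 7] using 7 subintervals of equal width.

Δs = (7 − 3.5)/7 = 0.5.
Midpoints: 3.75, 4.25, 4.75, 5.25, 5.75, 6.25, 6.75.
f(3.75) = 7.75, f(4.25) = 8.25, f(4.75) = 8.75, f(5.25) = 9.25, f(5.75) = 9.75, f(6.25) = 10.25, f(6.75) = 10.75.
Sum = Δs · [f(3.75) + f(4.25) + f(4.75) + ...].
Sum = 32.375.

32.375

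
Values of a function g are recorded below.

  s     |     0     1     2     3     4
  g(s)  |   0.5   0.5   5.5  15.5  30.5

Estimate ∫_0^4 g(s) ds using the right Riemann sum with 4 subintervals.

52

Δs = 1.
Sum = 1·[0.5 + 5.5 + 15.5 + 30.5] = 52.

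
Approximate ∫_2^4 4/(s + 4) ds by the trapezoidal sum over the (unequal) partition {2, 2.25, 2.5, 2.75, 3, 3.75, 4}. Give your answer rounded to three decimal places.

Subinterval widths: 0.25, 0.25, 0.25, 0.25, 0.75, 0.25.
f(2) = 2/3, f(2.25) = 0.64, f(2.5) = 8/13, f(2.75) = 16/27, f(3) = 4/7, f(3.75) = 16/31, f(4) = 0.5.
On each subinterval the trapezoid contributes (Δs_i/2)·[f(s_{i-1}) + f(s_i)].
Sum ≈ 1.152.

1.152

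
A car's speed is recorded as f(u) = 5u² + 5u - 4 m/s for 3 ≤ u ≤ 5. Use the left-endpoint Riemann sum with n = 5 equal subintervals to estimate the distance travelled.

Δu = (5 − 3)/5 = 0.4.
Left endpoints: 3, 3.4, 3.8, 4.2, 4.6.
f(3) = 56, f(3.4) = 70.8, f(3.8) = 87.2, f(4.2) = 105.2, f(4.6) = 124.8.
Sum = Δu · [f(3) + f(3.4) + f(3.8) + f(4.2) + f(4.6)].
Sum = 177.6.

177.6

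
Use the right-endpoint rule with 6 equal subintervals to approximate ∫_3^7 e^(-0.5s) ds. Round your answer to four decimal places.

Δs = (7 − 3)/6 = 2/3.
Right endpoints: 11/3, 13/3, 5, 17/3, 19/3, 7.
f(11/3) ≈ 0.1599, f(13/3) ≈ 0.1146, f(5) ≈ 0.0821, f(17/3) ≈ 0.0588, f(19/3) ≈ 0.0421, f(7) ≈ 0.0302.
Sum = Δs · [f(11/3) + f(13/3) + f(5) + ...].
Sum ≈ 0.3251.

0.3251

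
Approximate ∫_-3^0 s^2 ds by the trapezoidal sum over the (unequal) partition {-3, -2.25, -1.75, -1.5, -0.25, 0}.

9.421875

Subinterval widths: 0.75, 0.5, 0.25, 1.25, 0.25.
f(-3) = 9, f(-2.25) = 5.0625, f(-1.75) = 3.0625, f(-1.5) = 2.25, f(-0.25) = 0.0625, f(0) = 0.
On each subinterval the trapezoid contributes (Δs_i/2)·[f(s_{i-1}) + f(s_i)].
Sum = 9.421875.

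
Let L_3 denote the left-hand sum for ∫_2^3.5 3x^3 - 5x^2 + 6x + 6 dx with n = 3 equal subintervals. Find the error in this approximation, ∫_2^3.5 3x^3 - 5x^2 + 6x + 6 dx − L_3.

16.859375

Exact integral: ∫_2^3.5 f(x) dx = 76.171875.
L_3 = 59.3125.
Error = 76.171875 − 59.3125 = 16.859375.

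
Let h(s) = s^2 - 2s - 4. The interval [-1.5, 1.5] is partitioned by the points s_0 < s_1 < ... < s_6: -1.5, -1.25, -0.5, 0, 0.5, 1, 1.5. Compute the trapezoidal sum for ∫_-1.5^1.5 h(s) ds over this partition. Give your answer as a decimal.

Subinterval widths: 0.25, 0.75, 0.5, 0.5, 0.5, 0.5.
h(-1.5) = 1.25, h(-1.25) = 0.0625, h(-0.5) = -2.75, h(0) = -4, h(0.5) = -4.75, h(1) = -5, h(1.5) = -4.75.
On each subinterval the trapezoid contributes (Δs_i/2)·[h(s_{i-1}) + h(s_i)].
Sum = -9.59375.

-9.59375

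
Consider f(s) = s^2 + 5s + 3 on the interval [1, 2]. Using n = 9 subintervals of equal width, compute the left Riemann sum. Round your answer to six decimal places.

12.390947

Δs = (2 − 1)/9 = 1/9.
Left endpoints: 1, 10/9, 11/9, 4/3, 13/9, 14/9, 5/3, 16/9, 17/9.
f(1) = 9, f(10/9) = 793/81, f(11/9) = 859/81, f(4/3) = 103/9, f(13/9) = 997/81, f(14/9) = 1069/81, f(5/3) = 127/9, f(16/9) = 1219/81, f(17/9) = 1297/81.
Sum = Δs · [f(1) + f(10/9) + f(11/9) + ...].
Sum ≈ 12.390947.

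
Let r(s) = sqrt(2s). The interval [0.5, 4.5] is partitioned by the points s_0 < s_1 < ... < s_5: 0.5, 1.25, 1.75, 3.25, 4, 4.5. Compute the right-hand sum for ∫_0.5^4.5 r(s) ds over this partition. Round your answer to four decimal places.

Subinterval widths: 0.75, 0.5, 1.5, 0.75, 0.5.
Right endpoints: 1.25, 1.75, 3.25, 4, 4.5.
r(1.25) ≈ 1.5811, r(1.75) ≈ 1.8708, r(3.25) ≈ 2.5495, r(4) ≈ 2.8284, r(4.5) ≈ 3.0000.
Sum = Σ Δs_i · r(s_i).
Sum ≈ 9.5669.

9.5669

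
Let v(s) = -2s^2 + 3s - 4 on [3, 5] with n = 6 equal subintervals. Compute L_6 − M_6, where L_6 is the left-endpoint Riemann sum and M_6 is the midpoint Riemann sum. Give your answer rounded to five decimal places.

L_6 ≈ -45.0740741.
M_6 ≈ -49.2962963.
L_6 − M_6 ≈ 4.22222.

4.22222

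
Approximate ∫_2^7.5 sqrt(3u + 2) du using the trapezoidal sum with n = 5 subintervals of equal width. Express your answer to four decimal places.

21.8975

Δu = (7.5 − 2)/5 = 1.1.
f(2) ≈ 2.8284, f(3.1) ≈ 3.3615, f(4.2) ≈ 3.8210, f(5.3) ≈ 4.2308, f(6.4) ≈ 4.6043, f(7.5) ≈ 4.9497.
T_5 = (Δu/2)·[f(u_0) + 2f(u_1) + ... + 2f(u_{4}) + f(u_5)].
Sum ≈ 21.8975.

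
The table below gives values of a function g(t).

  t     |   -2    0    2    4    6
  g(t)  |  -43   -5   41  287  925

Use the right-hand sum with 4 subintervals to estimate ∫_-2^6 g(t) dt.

2496

Δt = 2.
Sum = 2·[(-5) + 41 + 287 + 925] = 2496.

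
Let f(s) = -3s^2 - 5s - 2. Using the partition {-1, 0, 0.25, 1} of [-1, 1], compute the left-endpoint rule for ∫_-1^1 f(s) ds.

Subinterval widths: 1, 0.25, 0.75.
Left endpoints: -1, 0, 0.25.
f(-1) = 0, f(0) = -2, f(0.25) = -3.4375.
Sum = Σ Δs_i · f(s_i).
Sum = -3.078125.

-3.078125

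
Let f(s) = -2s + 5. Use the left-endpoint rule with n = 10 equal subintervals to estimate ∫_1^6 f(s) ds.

-7.5

Δs = (6 − 1)/10 = 0.5.
Left endpoints: 1, 1.5, 2, 2.5, 3, 3.5, 4, 4.5, 5, 5.5.
f(1) = 3, f(1.5) = 2, f(2) = 1, f(2.5) = 0, f(3) = -1, f(3.5) = -2, f(4) = -3, f(4.5) = -4, f(5) = -5, f(5.5) = -6.
Sum = Δs · [f(1) + f(1.5) + f(2) + ...].
Sum = -7.5.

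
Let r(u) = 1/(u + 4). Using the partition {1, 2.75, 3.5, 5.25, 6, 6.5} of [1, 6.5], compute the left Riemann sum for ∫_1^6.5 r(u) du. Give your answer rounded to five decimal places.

0.82553

Subinterval widths: 1.75, 0.75, 1.75, 0.75, 0.5.
Left endpoints: 1, 2.75, 3.5, 5.25, 6.
r(1) = 0.2, r(2.75) = 4/27, r(3.5) = 2/15, r(5.25) = 4/37, r(6) = 0.1.
Sum = Σ Δu_i · r(u_i).
Sum ≈ 0.82553.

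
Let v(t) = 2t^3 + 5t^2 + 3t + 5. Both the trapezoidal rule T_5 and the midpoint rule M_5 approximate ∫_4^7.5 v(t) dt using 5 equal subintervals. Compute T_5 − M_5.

16.935625

T_5 = 2139.655.
M_5 = 2122.719375.
T_5 − M_5 = 16.935625.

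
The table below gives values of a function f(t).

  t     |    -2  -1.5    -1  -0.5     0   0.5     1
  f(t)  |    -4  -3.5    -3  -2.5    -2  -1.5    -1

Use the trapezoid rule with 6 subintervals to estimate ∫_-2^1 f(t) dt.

Δt = 0.5.
T_6 = (0.5/2)·[(-4) + 2·(-3.5) + 2·(-3) + 2·(-2.5) + 2·(-2) + 2·(-1.5) + (-1)] = -7.5.

-7.5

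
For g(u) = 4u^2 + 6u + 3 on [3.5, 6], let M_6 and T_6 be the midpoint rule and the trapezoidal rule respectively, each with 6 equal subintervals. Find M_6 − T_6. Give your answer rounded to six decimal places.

-0.434028

M_6 ≈ 309.43865741.
T_6 ≈ 309.87268519.
M_6 − T_6 ≈ -0.434028.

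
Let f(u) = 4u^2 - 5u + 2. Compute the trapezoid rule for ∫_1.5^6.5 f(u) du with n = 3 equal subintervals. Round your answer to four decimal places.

280.9259

Δu = (6.5 − 1.5)/3 = 5/3.
f(1.5) = 3.5, f(19/6) = 473/18, f(29/6) = 1283/18, f(6.5) = 138.5.
T_3 = (Δu/2)·[f(u_0) + 2f(u_1) + 2f(u_2) + f(u_3)].
Sum ≈ 280.9259.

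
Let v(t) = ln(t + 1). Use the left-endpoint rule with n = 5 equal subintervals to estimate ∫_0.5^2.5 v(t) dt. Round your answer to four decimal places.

Δt = (2.5 − 0.5)/5 = 0.4.
Left endpoints: 0.5, 0.9, 1.3, 1.7, 2.1.
v(0.5) ≈ 0.4055, v(0.9) ≈ 0.6419, v(1.3) ≈ 0.8329, v(1.7) ≈ 0.9933, v(2.1) ≈ 1.1314.
Sum = Δt · [v(0.5) + v(0.9) + v(1.3) + v(1.7) + v(2.1)].
Sum ≈ 1.6020.

1.6020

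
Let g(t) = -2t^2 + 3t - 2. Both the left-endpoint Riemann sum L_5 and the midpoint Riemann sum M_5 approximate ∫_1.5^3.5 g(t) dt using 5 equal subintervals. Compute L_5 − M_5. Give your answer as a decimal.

L_5 = -12.64.
M_5 = -15.28.
L_5 − M_5 = 2.64.

2.64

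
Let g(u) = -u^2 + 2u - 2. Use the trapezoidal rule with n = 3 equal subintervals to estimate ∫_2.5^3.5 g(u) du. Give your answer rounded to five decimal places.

Δu = (3.5 − 2.5)/3 = 1/3.
g(2.5) = -3.25, g(17/6) = -157/36, g(19/6) = -205/36, g(3.5) = -7.25.
T_3 = (Δu/2)·[g(u_0) + 2g(u_1) + 2g(u_2) + g(u_3)].
Sum ≈ -5.10185.

-5.10185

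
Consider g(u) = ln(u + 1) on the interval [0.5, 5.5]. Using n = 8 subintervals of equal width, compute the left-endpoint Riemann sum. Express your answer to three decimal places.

6.084

Δu = (5.5 − 0.5)/8 = 0.625.
Left endpoints: 0.5, 1.125, 1.75, 2.375, 3, 3.625, 4.25, 4.875.
g(0.5) ≈ 0.405, g(1.125) ≈ 0.754, g(1.75) ≈ 1.012, g(2.375) ≈ 1.216, g(3) ≈ 1.386, g(3.625) ≈ 1.531, g(4.25) ≈ 1.658, g(4.875) ≈ 1.771.
Sum = Δu · [g(0.5) + g(1.125) + g(1.75) + ...].
Sum ≈ 6.084.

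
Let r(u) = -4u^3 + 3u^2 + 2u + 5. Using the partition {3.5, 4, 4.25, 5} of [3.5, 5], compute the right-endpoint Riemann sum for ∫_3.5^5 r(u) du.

-464.84375

Subinterval widths: 0.5, 0.25, 0.75.
Right endpoints: 4, 4.25, 5.
r(4) = -195, r(4.25) = -239.375, r(5) = -410.
Sum = Σ Δu_i · r(u_i).
Sum = -464.84375.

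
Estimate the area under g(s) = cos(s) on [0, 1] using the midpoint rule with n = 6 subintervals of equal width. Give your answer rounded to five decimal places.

Δs = (1 − 0)/6 = 1/6.
Midpoints: 1/12, 0.25, 5/12, 7/12, 0.75, 11/12.
g(1/12) ≈ 0.99653, g(0.25) ≈ 0.96891, g(5/12) ≈ 0.91444, g(7/12) ≈ 0.83463, g(0.75) ≈ 0.73169, g(11/12) ≈ 0.60847.
Sum = Δs · [g(1/12) + g(0.25) + g(5/12) + ...].
Sum ≈ 0.84245.

0.84245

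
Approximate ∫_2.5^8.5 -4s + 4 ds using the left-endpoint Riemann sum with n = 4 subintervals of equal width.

Δs = (8.5 − 2.5)/4 = 1.5.
Left endpoints: 2.5, 4, 5.5, 7.
f(2.5) = -6, f(4) = -12, f(5.5) = -18, f(7) = -24.
Sum = Δs · [f(2.5) + f(4) + f(5.5) + f(7)].
Sum = -90.

-90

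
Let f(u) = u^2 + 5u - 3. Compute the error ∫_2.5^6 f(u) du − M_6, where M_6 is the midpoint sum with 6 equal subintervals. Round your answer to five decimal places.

0.09925

Exact integral: ∫_2.5^6 f(u) du ≈ 130.6666667.
M_6 ≈ 130.5674190.
Error ≈ 130.6666667 − 130.5674190 ≈ 0.09925.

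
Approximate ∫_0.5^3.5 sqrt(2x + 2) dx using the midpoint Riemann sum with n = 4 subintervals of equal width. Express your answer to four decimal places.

7.2736

Δx = (3.5 − 0.5)/4 = 0.75.
Midpoints: 0.875, 1.625, 2.375, 3.125.
f(0.875) ≈ 1.9365, f(1.625) ≈ 2.2913, f(2.375) ≈ 2.5981, f(3.125) ≈ 2.8723.
Sum = Δx · [f(0.875) + f(1.625) + f(2.375) + f(3.125)].
Sum ≈ 7.2736.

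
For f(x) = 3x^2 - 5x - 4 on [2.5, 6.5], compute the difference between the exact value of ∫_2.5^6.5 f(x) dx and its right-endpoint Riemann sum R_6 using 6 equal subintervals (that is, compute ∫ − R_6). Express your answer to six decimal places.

-30.222222

Exact integral: ∫_2.5^6.5 f(x) dx = 153.
R_6 ≈ 183.22222222.
Error ≈ 153 − 183.22222222 ≈ -30.222222.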